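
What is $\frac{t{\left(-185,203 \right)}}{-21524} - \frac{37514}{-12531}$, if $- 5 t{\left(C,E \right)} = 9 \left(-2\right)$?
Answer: $\frac{2018515561}{674293110} \approx 2.9935$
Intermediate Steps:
$t{\left(C,E \right)} = \frac{18}{5}$ ($t{\left(C,E \right)} = - \frac{9 \left(-2\right)}{5} = \left(- \frac{1}{5}\right) \left(-18\right) = \frac{18}{5}$)
$\frac{t{\left(-185,203 \right)}}{-21524} - \frac{37514}{-12531} = \frac{18}{5 \left(-21524\right)} - \frac{37514}{-12531} = \frac{18}{5} \left(- \frac{1}{21524}\right) - - \frac{37514}{12531} = - \frac{9}{53810} + \frac{37514}{12531} = \frac{2018515561}{674293110}$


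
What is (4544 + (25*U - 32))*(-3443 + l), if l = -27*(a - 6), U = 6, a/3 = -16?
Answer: -9254070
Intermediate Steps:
a = -48 (a = 3*(-16) = -48)
l = 1458 (l = -27*(-48 - 6) = -27*(-54) = 1458)
(4544 + (25*U - 32))*(-3443 + l) = (4544 + (25*6 - 32))*(-3443 + 1458) = (4544 + (150 - 32))*(-1985) = (4544 + 118)*(-1985) = 4662*(-1985) = -9254070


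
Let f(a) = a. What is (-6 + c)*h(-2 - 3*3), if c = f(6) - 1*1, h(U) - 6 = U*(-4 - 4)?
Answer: -94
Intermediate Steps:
h(U) = 6 - 8*U (h(U) = 6 + U*(-4 - 4) = 6 + U*(-8) = 6 - 8*U)
c = 5 (c = 6 - 1*1 = 6 - 1 = 5)
(-6 + c)*h(-2 - 3*3) = (-6 + 5)*(6 - 8*(-2 - 3*3)) = -(6 - 8*(-2 - 9)) = -(6 - 8*(-11)) = -(6 + 88) = -1*94 = -94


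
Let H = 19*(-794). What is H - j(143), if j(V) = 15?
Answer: -15101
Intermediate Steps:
H = -15086
H - j(143) = -15086 - 1*15 = -15086 - 15 = -15101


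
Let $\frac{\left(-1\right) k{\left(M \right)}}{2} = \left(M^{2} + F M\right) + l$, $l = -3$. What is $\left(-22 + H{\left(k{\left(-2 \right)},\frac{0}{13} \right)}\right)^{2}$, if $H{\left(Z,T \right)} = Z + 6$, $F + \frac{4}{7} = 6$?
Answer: $\frac{676}{49} \approx 13.796$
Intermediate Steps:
$F = \frac{38}{7}$ ($F = - \frac{4}{7} + 6 = \frac{38}{7} \approx 5.4286$)
$k{\left(M \right)} = 6 - 2 M^{2} - \frac{76 M}{7}$ ($k{\left(M \right)} = - 2 \left(\left(M^{2} + \frac{38 M}{7}\right) - 3\right) = - 2 \left(-3 + M^{2} + \frac{38 M}{7}\right) = 6 - 2 M^{2} - \frac{76 M}{7}$)
$H{\left(Z,T \right)} = 6 + Z$
$\left(-22 + H{\left(k{\left(-2 \right)},\frac{0}{13} \right)}\right)^{2} = \left(-22 + \left(6 - \left(- \frac{194}{7} + 8\right)\right)\right)^{2} = \left(-22 + \left(6 + \left(6 - 8 + \frac{152}{7}\right)\right)\right)^{2} = \left(-22 + \left(6 + \frac{138}{7}\right)\right)^{2} = \left(-22 + \frac{180}{7}\right)^{2} = \left(\frac{26}{7}\right)^{2} = \frac{676}{49}$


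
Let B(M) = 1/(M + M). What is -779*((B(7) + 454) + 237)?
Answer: -7536825/14 ≈ -5.3835e+5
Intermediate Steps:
B(M) = 1/(2*M)
-779*((B(7) + 454) + 237) = -779*(((½)/7 + 454) + 237) = -779*(((½)*(⅐) + 454) + 237) = -779*((1/14 + 454) + 237) = -779*(6357/14 + 237) = -779*9675/14 = -7536825/14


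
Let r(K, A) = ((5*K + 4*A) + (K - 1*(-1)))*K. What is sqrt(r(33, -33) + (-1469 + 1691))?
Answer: sqrt(2433) ≈ 49.325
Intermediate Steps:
r(K, A) = K*(1 + 4*A + 6*K) (r(K, A) = ((4*A + 5*K) + (K + 1))*K = ((4*A + 5*K) + (1 + K))*K = (1 + 4*A + 6*K)*K = K*(1 + 4*A + 6*K))
sqrt(r(33, -33) + (-1469 + 1691)) = sqrt(33*(1 + 4*(-33) + 6*33) + (-1469 + 1691)) = sqrt(33*(1 - 132 + 198) + 222) = sqrt(33*67 + 222) = sqrt(2211 + 222) = sqrt(2433)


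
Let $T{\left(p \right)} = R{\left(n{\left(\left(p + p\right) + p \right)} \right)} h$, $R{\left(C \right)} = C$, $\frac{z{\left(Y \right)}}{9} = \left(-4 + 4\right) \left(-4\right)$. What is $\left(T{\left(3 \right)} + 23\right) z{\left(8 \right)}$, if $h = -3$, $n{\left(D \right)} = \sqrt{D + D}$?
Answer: $0$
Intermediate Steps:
$z{\left(Y \right)} = 0$ ($z{\left(Y \right)} = 9 \left(-4 + 4\right) \left(-4\right) = 9 \cdot 0 \left(-4\right) = 9 \cdot 0 = 0$)
$n{\left(D \right)} = \sqrt{2} \sqrt{D}$ ($n{\left(D \right)} = \sqrt{2 D} = \sqrt{2} \sqrt{D}$)
$T{\left(p \right)} = - 3 \sqrt{6} \sqrt{p}$ ($T{\left(p \right)} = \sqrt{2} \sqrt{\left(p + p\right) + p} \left(-3\right) = \sqrt{2} \sqrt{2 p + p} \left(-3\right) = \sqrt{2} \sqrt{3 p} \left(-3\right) = \sqrt{2} \sqrt{3} \sqrt{p} \left(-3\right) = \sqrt{6} \sqrt{p} \left(-3\right) = - 3 \sqrt{6} \sqrt{p}$)
$\left(T{\left(3 \right)} + 23\right) z{\left(8 \right)} = \left(- 3 \sqrt{6} \sqrt{3} + 23\right) 0 = \left(- 9 \sqrt{2} + 23\right) 0 = \left(23 - 9 \sqrt{2}\right) 0 = 0$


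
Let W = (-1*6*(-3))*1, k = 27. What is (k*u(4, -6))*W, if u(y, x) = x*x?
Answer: 17496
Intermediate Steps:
u(y, x) = x²
W = 18 (W = -6*(-3)*1 = 18*1 = 18)
(k*u(4, -6))*W = (27*(-6)²)*18 = (27*36)*18 = 972*18 = 17496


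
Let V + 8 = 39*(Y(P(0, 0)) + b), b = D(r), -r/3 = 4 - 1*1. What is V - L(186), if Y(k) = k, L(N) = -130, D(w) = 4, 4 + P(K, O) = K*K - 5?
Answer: -73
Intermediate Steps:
r = -9 (r = -3*(4 - 1*1) = -3*(4 - 1) = -3*3 = -9)
P(K, O) = -9 + K² (P(K, O) = -4 + (K*K - 5) = -4 + (K² - 5) = -4 + (-5 + K²) = -9 + K²)
b = 4
V = -203 (V = -8 + 39*((-9 + 0²) + 4) = -8 + 39*((-9 + 0) + 4) = -8 + 39*(-9 + 4) = -8 + 39*(-5) = -8 - 195 = -203)
V - L(186) = -203 - 1*(-130) = -203 + 130 = -73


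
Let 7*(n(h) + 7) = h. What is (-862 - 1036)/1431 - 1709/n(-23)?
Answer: 1886933/11448 ≈ 164.83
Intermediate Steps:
n(h) = -7 + h/7
(-862 - 1036)/1431 - 1709/n(-23) = (-862 - 1036)/1431 - 1709/(-7 + (1/7)*(-23)) = -1898*1/1431 - 1709/(-7 - 23/7) = -1898/1431 - 1709/(-72/7) = -1898/1431 - 1709*(-7/72) = -1898/1431 + 11963/72 = 1886933/11448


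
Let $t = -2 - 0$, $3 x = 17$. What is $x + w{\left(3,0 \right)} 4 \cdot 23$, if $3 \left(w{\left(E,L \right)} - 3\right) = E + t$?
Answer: $\frac{937}{3} \approx 312.33$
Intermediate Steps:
$x = \frac{17}{3}$ ($x = \frac{1}{3} \cdot 17 = \frac{17}{3} \approx 5.6667$)
$t = -2$ ($t = -2 + 0 = -2$)
$w{\left(E,L \right)} = \frac{7}{3} + \frac{E}{3}$ ($w{\left(E,L \right)} = 3 + \frac{E - 2}{3} = 3 + \frac{-2 + E}{3} = 3 + \left(- \frac{2}{3} + \frac{E}{3}\right) = \frac{7}{3} + \frac{E}{3}$)
$x + w{\left(3,0 \right)} 4 \cdot 23 = \frac{17}{3} + \left(\frac{7}{3} + \frac{1}{3} \cdot 3\right) 4 \cdot 23 = \frac{17}{3} + \left(\frac{7}{3} + 1\right) 4 \cdot 23 = \frac{17}{3} + \frac{10}{3} \cdot 4 \cdot 23 = \frac{17}{3} + \frac{40}{3} \cdot 23 = \frac{17}{3} + \frac{920}{3} = \frac{937}{3}$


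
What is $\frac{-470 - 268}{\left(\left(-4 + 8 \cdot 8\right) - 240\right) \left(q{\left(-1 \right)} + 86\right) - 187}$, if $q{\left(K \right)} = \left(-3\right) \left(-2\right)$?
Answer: $\frac{738}{16747} \approx 0.044068$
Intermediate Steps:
$q{\left(K \right)} = 6$
$\frac{-470 - 268}{\left(\left(-4 + 8 \cdot 8\right) - 240\right) \left(q{\left(-1 \right)} + 86\right) - 187} = \frac{-470 - 268}{\left(\left(-4 + 8 \cdot 8\right) - 240\right) \left(6 + 86\right) - 187} = - \frac{738}{\left(\left(-4 + 64\right) - 240\right) 92 - 187} = - \frac{738}{\left(60 - 240\right) 92 - 187} = - \frac{738}{\left(-180\right) 92 - 187} = - \frac{738}{-16560 - 187} = - \frac{738}{-16747} = \left(-738\right) \left(- \frac{1}{16747}\right) = \frac{738}{16747}$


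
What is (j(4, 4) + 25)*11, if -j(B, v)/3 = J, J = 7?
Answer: 44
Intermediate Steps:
j(B, v) = -21 (j(B, v) = -3*7 = -21)
(j(4, 4) + 25)*11 = (-21 + 25)*11 = 4*11 = 44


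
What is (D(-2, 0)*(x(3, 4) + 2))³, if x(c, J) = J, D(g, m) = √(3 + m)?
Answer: 648*√3 ≈ 1122.4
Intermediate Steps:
(D(-2, 0)*(x(3, 4) + 2))³ = (√(3 + 0)*(4 + 2))³ = (√3*6)³ = (6*√3)³ = 648*√3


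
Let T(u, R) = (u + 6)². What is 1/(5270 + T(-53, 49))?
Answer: 1/7479 ≈ 0.00013371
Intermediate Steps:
T(u, R) = (6 + u)²
1/(5270 + T(-53, 49)) = 1/(5270 + (6 - 53)²) = 1/(5270 + (-47)²) = 1/(5270 + 2209) = 1/7479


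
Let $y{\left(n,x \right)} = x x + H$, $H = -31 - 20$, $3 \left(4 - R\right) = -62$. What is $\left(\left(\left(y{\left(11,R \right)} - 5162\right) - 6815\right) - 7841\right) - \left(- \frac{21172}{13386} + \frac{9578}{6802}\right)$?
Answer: $- \frac{1315266045068}{68288679} \approx -19260.0$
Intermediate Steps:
$R = \frac{74}{3}$ ($R = 4 - - \frac{62}{3} = 4 + \frac{62}{3} = \frac{74}{3} \approx 24.667$)
$H = -51$ ($H = -31 - 20 = -51$)
$y{\left(n,x \right)} = -51 + x^{2}$ ($y{\left(n,x \right)} = x x - 51 = x^{2} - 51 = -51 + x^{2}$)
$\left(\left(\left(y{\left(11,R \right)} - 5162\right) - 6815\right) - 7841\right) - \left(- \frac{21172}{13386} + \frac{9578}{6802}\right) = \left(\left(\left(\left(-51 + \left(\frac{74}{3}\right)^{2}\right) - 5162\right) - 6815\right) - 7841\right) - \left(- \frac{21172}{13386} + \frac{9578}{6802}\right) = \left(\left(\left(\left(-51 + \frac{5476}{9}\right) - 5162\right) - 6815\right) - 7841\right) - \left(\left(-21172\right) \frac{1}{13386} + 9578 \cdot \frac{1}{6802}\right) = \left(\left(\left(\frac{5017}{9} - 5162\right) - 6815\right) - 7841\right) - \left(- \frac{10586}{6693} + \frac{4789}{3401}\right) = \left(\left(- \frac{41441}{9} - 6815\right) - 7841\right) - - \frac{3950209}{22762893} = \left(- \frac{102776}{9} - 7841\right) + \frac{3950209}{22762893} = - \frac{173345}{9} + \frac{3950209}{22762893} = - \frac{1315266045068}{68288679}$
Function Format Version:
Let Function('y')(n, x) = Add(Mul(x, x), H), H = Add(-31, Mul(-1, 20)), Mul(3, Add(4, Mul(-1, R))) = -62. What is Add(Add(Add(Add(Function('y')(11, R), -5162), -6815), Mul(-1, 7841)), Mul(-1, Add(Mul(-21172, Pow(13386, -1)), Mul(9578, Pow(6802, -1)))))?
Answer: Rational(-1315266045068, 68288679) ≈ -19260.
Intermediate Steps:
R = Rational(74, 3) (R = Add(4, Mul(Rational(-1, 3), -62)) = Add(4, Rational(62, 3)) = Rational(74, 3) ≈ 24.667)
H = -51 (H = Add(-31, -20) = -51)
Function('y')(n, x) = Add(-51, Pow(x, 2)) (Function('y')(n, x) = Add(Mul(x, x), -51) = Add(Pow(x, 2), -51) = Add(-51, Pow(x, 2)))
Add(Add(Add(Add(Function('y')(11, R), -5162), -6815), Mul(-1, 7841)), Mul(-1, Add(Mul(-21172, Pow(13386, -1)), Mul(9578, Pow(6802, -1))))) = Add(Add(Add(Add(Add(-51, Pow(Rational(74, 3), 2)), -5162), -6815), Mul(-1, 7841)), Mul(-1, Add(Mul(-21172, Pow(13386, -1)), Mul(9578, Pow(6802, -1))))) = Add(Add(Add(Add(Add(-51, Rational(5476, 9)), -5162), -6815), -7841), Mul(-1, Add(Mul(-21172, Rational(1, 13386)), Mul(9578, Rational(1, 6802))))) = Add(Add(Add(Add(Rational(5017, 9), -5162), -6815), -7841), Mul(-1, Add(Rational(-10586, 6693), Rational(4789, 3401)))) = Add(Add(Add(Rational(-41441, 9), -6815), -7841), Mul(-1, Rational(-3950209, 22762893))) = Add(Add(Rational(-102776, 9), -7841), Rational(3950209, 22762893)) = Add(Rational(-173345, 9), Rational(3950209, 22762893)) = Rational(-1315266045068, 68288679)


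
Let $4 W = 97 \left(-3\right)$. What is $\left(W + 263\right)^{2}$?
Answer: $\frac{579121}{16} \approx 36195.0$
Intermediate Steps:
$W = - \frac{291}{4}$ ($W = \frac{97 \left(-3\right)}{4} = \frac{1}{4} \left(-291\right) = - \frac{291}{4} \approx -72.75$)
$\left(W + 263\right)^{2} = \left(- \frac{291}{4} + 263\right)^{2} = \left(\frac{761}{4}\right)^{2} = \frac{579121}{16}$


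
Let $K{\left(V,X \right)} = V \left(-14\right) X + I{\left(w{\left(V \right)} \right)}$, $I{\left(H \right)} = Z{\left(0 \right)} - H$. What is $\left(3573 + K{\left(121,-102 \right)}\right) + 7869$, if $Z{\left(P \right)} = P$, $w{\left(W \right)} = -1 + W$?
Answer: $184110$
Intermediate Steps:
$I{\left(H \right)} = - H$ ($I{\left(H \right)} = 0 - H = - H$)
$K{\left(V,X \right)} = 1 - V - 14 V X$ ($K{\left(V,X \right)} = V \left(-14\right) X - \left(-1 + V\right) = - 14 V X - \left(-1 + V\right) = 1 - V - 14 V X$)
$\left(3573 + K{\left(121,-102 \right)}\right) + 7869 = \left(3573 - \left(120 - 172788\right)\right) + 7869 = \left(3573 + \left(1 - 121 + 172788\right)\right) + 7869 = \left(3573 + 172668\right) + 7869 = 176241 + 7869 = 184110$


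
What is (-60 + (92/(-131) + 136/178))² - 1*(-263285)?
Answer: 36277279995485/135932281 ≈ 2.6688e+5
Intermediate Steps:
(-60 + (92/(-131) + 136/178))² - 1*(-263285) = (-60 + (92*(-1/131) + 136*(1/178)))² + 263285 = (-60 + (-92/131 + 68/89))² + 263285 = (-60 + 720/11659)² + 263285 = (-698820/11659)² + 263285 = 488349392400/135932281 + 263285 = 36277279995485/135932281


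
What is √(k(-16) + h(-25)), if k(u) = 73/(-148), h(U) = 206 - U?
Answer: √1262255/74 ≈ 15.182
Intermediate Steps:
k(u) = -73/148 (k(u) = 73*(-1/148) = -73/148)
√(k(-16) + h(-25)) = √(-73/148 + (206 - 1*(-25))) = √(-73/148 + (206 + 25)) = √(-73/148 + 231) = √(34115/148) = √1262255/74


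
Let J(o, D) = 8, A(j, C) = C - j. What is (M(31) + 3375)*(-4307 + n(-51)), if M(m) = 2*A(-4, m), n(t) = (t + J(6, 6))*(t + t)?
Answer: 272155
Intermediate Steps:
n(t) = 2*t*(8 + t) (n(t) = (t + 8)*(t + t) = (8 + t)*(2*t) = 2*t*(8 + t))
M(m) = 8 + 2*m (M(m) = 2*(m - 1*(-4)) = 2*(m + 4) = 2*(4 + m) = 8 + 2*m)
(M(31) + 3375)*(-4307 + n(-51)) = ((8 + 2*31) + 3375)*(-4307 + 2*(-51)*(8 - 51)) = ((8 + 62) + 3375)*(-4307 + 2*(-51)*(-43)) = (70 + 3375)*(-4307 + 4386) = 3445*79 = 272155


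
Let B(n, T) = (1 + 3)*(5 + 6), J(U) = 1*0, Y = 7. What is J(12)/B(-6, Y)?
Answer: 0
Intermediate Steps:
J(U) = 0
B(n, T) = 44 (B(n, T) = 4*11 = 44)
J(12)/B(-6, Y) = 0/44 = (1/44)*0 = 0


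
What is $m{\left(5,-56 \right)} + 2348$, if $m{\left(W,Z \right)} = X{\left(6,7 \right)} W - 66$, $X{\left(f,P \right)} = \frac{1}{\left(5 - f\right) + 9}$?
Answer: $\frac{18261}{8} \approx 2282.6$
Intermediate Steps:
$X{\left(f,P \right)} = \frac{1}{14 - f}$
$m{\left(W,Z \right)} = -66 + \frac{W}{8}$ ($m{\left(W,Z \right)} = - \frac{1}{-14 + 6} W - 66 = - \frac{1}{-8} W - 66 = \left(-1\right) \left(- \frac{1}{8}\right) W - 66 = \frac{W}{8} - 66 = -66 + \frac{W}{8}$)
$m{\left(5,-56 \right)} + 2348 = \left(-66 + \frac{1}{8} \cdot 5\right) + 2348 = \left(-66 + \frac{5}{8}\right) + 2348 = - \frac{523}{8} + 2348 = \frac{18261}{8}$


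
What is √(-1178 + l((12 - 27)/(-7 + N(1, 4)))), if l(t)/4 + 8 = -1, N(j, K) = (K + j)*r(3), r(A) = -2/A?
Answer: I*√1214 ≈ 34.843*I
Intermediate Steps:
N(j, K) = -2*K/3 - 2*j/3 (N(j, K) = (K + j)*(-2/3) = (K + j)*(-2*⅓) = (K + j)*(-⅔) = -2*K/3 - 2*j/3)
l(t) = -36 (l(t) = -32 + 4*(-1) = -32 - 4 = -36)
√(-1178 + l((12 - 27)/(-7 + N(1, 4)))) = √(-1178 - 36) = √(-1214) = I*√1214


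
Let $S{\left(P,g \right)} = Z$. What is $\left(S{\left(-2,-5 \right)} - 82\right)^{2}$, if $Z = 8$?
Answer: $5476$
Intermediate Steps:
$S{\left(P,g \right)} = 8$
$\left(S{\left(-2,-5 \right)} - 82\right)^{2} = \left(8 - 82\right)^{2} = \left(-74\right)^{2} = 5476$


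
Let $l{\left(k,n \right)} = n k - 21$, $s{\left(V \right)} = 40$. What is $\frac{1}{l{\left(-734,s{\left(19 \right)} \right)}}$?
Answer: $- \frac{1}{29381} \approx -3.4036 \cdot 10^{-5}$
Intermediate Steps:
$l{\left(k,n \right)} = -21 + k n$ ($l{\left(k,n \right)} = k n - 21 = -21 + k n$)
$\frac{1}{l{\left(-734,s{\left(19 \right)} \right)}} = \frac{1}{-21 - 29360} = \frac{1}{-29381} = - \frac{1}{29381}$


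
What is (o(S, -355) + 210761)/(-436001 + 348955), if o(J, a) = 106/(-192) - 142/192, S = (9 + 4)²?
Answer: -5058233/2089104 ≈ -2.4212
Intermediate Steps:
S = 169 (S = 13² = 169)
o(J, a) = -31/24 (o(J, a) = 106*(-1/192) - 142*1/192 = -53/96 - 71/96 = -31/24)
(o(S, -355) + 210761)/(-436001 + 348955) = (-31/24 + 210761)/(-436001 + 348955) = (5058233/24)/(-87046) = (5058233/24)*(-1/87046) = -5058233/2089104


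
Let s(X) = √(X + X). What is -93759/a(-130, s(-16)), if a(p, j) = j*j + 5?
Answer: 31253/9 ≈ 3472.6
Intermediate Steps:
s(X) = √2*√X (s(X) = √(2*X) = √2*√X)
a(p, j) = 5 + j² (a(p, j) = j² + 5 = 5 + j²)
-93759/a(-130, s(-16)) = -93759/(5 + (√2*√(-16))²) = -93759/(5 + (√2*(4*I))²) = -93759/(5 + (4*I*√2)²) = -93759/(5 - 32) = -93759/(-27) = -93759*(-1/27) = 31253/9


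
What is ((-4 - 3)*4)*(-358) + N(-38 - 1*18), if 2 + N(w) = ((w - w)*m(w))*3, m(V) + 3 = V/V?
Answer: 10022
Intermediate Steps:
m(V) = -2 (m(V) = -3 + V/V = -3 + 1 = -2)
N(w) = -2 (N(w) = -2 + ((w - w)*(-2))*3 = -2 + (0*(-2))*3 = -2 + 0*3 = -2 + 0 = -2)
((-4 - 3)*4)*(-358) + N(-38 - 1*18) = ((-4 - 3)*4)*(-358) - 2 = -7*4*(-358) - 2 = -28*(-358) - 2 = 10024 - 2 = 10022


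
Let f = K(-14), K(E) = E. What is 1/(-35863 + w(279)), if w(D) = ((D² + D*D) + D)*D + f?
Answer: 1/43477242 ≈ 2.3001e-8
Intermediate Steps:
f = -14
w(D) = -14 + D*(D + 2*D²) (w(D) = ((D² + D*D) + D)*D - 14 = ((D² + D²) + D)*D - 14 = (2*D² + D)*D - 14 = (D + 2*D²)*D - 14 = D*(D + 2*D²) - 14 = -14 + D*(D + 2*D²))
1/(-35863 + w(279)) = 1/(-35863 + (-14 + 279² + 2*279³)) = 1/(-35863 + (-14 + 77841 + 2*21717639)) = 1/(-35863 + (-14 + 77841 + 43435278)) = 1/(-35863 + 43513105) = 1/43477242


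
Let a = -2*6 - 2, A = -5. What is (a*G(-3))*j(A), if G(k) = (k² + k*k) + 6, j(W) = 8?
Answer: -2688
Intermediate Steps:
G(k) = 6 + 2*k² (G(k) = (k² + k²) + 6 = 2*k² + 6 = 6 + 2*k²)
a = -14 (a = -12 - 2 = -14)
(a*G(-3))*j(A) = -14*(6 + 2*(-3)²)*8 = -14*(6 + 2*9)*8 = -14*(6 + 18)*8 = -14*24*8 = -336*8 = -2688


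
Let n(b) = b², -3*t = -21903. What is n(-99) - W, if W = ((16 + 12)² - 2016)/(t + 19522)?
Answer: 262893455/26823 ≈ 9801.0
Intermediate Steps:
t = 7301 (t = -⅓*(-21903) = 7301)
W = -1232/26823 (W = ((16 + 12)² - 2016)/(7301 + 19522) = (28² - 2016)/26823 = (784 - 2016)*(1/26823) = -1232*1/26823 = -1232/26823 ≈ -0.045931)
n(-99) - W = (-99)² - 1*(-1232/26823) = 9801 + 1232/26823 = 262893455/26823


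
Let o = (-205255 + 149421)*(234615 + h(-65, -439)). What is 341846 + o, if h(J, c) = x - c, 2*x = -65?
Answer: -13121848585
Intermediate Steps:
x = -65/2 (x = (½)*(-65) = -65/2 ≈ -32.500)
h(J, c) = -65/2 - c
o = -13122190431 (o = (-205255 + 149421)*(234615 + (-65/2 - 1*(-439))) = -55834*(234615 + (-65/2 + 439)) = -55834*(234615 + 813/2) = -55834*470043/2 = -13122190431)
341846 + o = 341846 - 13122190431 = -13121848585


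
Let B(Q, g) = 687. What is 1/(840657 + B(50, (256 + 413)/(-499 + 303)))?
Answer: 1/841344 ≈ 1.1886e-6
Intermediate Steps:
1/(840657 + B(50, (256 + 413)/(-499 + 303))) = 1/(840657 + 687) = 1/841344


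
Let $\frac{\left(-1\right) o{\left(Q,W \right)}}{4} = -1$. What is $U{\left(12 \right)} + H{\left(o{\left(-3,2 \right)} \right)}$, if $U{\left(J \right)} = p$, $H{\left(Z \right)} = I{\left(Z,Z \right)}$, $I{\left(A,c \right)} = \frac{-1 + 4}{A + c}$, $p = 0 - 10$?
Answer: $- \frac{77}{8} \approx -9.625$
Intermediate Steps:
$p = -10$ ($p = 0 - 10 = -10$)
$o{\left(Q,W \right)} = 4$ ($o{\left(Q,W \right)} = \left(-4\right) \left(-1\right) = 4$)
$I{\left(A,c \right)} = \frac{3}{A + c}$
$H{\left(Z \right)} = \frac{3}{2 Z}$ ($H{\left(Z \right)} = \frac{3}{Z + Z} = \frac{3}{2 Z}$)
$U{\left(J \right)} = -10$
$U{\left(12 \right)} + H{\left(o{\left(-3,2 \right)} \right)} = -10 + \frac{3}{2 \cdot 4} = -10 + \frac{3}{2} \cdot \frac{1}{4} = -10 + \frac{3}{8} = - \frac{77}{8}$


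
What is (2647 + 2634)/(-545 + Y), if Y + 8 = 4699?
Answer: 5281/4146 ≈ 1.2738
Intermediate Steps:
Y = 4691 (Y = -8 + 4699 = 4691)
(2647 + 2634)/(-545 + Y) = (2647 + 2634)/(-545 + 4691) = 5281/4146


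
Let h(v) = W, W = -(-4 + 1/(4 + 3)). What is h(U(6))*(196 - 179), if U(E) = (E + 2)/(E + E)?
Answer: 459/7 ≈ 65.571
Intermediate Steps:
U(E) = (2 + E)/(2*E) (U(E) = (2 + E)/((2*E)) = (2 + E)*(1/(2*E)) = (2 + E)/(2*E))
W = 27/7 (W = -(-4 + 1/7) = -(-4 + ⅐) = -1*(-27/7) = 27/7 ≈ 3.8571)
h(v) = 27/7
h(U(6))*(196 - 179) = 27*(196 - 179)/7 = (27/7)*17 = 459/7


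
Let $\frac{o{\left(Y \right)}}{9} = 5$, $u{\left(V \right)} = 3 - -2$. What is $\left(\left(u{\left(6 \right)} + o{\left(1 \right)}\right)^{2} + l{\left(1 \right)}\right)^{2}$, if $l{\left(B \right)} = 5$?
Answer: $6275025$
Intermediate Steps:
$u{\left(V \right)} = 5$ ($u{\left(V \right)} = 3 + 2 = 5$)
$o{\left(Y \right)} = 45$ ($o{\left(Y \right)} = 9 \cdot 5 = 45$)
$\left(\left(u{\left(6 \right)} + o{\left(1 \right)}\right)^{2} + l{\left(1 \right)}\right)^{2} = \left(\left(5 + 45\right)^{2} + 5\right)^{2} = \left(50^{2} + 5\right)^{2} = \left(2500 + 5\right)^{2} = 2505^{2} = 6275025$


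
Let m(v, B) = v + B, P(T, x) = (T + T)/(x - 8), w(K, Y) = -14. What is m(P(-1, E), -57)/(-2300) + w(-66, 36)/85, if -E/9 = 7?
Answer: -15539/111044 ≈ -0.13994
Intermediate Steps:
E = -63 (E = -9*7 = -63)
P(T, x) = 2*T/(-8 + x) (P(T, x) = (2*T)/(-8 + x) = 2*T/(-8 + x))
m(v, B) = B + v
m(P(-1, E), -57)/(-2300) + w(-66, 36)/85 = (-57 + 2*(-1)/(-8 - 63))/(-2300) - 14/85 = (-57 + 2*(-1)/(-71))*(-1/2300) - 14*1/85 = (-57 + 2*(-1)*(-1/71))*(-1/2300) - 14/85 = (-57 + 2/71)*(-1/2300) - 14/85 = -4045/71*(-1/2300) - 14/85 = 809/32660 - 14/85 = -15539/111044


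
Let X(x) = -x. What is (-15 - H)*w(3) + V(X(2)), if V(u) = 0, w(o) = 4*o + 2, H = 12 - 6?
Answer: -294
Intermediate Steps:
H = 6
w(o) = 2 + 4*o
(-15 - H)*w(3) + V(X(2)) = (-15 - 1*6)*(2 + 4*3) + 0 = (-15 - 6)*(2 + 12) + 0 = -21*14 + 0 = -294 + 0 = -294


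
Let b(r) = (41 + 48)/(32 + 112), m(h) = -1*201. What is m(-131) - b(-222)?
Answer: -29033/144 ≈ -201.62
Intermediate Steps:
m(h) = -201
b(r) = 89/144
m(-131) - b(-222) = -201 - 1*89/144 = -201 - 89/144 = -29033/144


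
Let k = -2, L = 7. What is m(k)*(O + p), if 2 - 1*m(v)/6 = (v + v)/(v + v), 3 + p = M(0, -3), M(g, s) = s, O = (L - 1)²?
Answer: 180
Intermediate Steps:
O = 36 (O = (7 - 1)² = 6² = 36)
p = -6 (p = -3 - 3 = -6)
m(v) = 6 (m(v) = 12 - 6*(v + v)/(v + v) = 12 - 6*2*v/(2*v) = 12 - 6*2*v*1/(2*v) = 12 - 6*1 = 12 - 6 = 6)
m(k)*(O + p) = 6*(36 - 6) = 6*30 = 180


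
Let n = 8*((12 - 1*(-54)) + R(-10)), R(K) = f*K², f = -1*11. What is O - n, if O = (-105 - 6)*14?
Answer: 6718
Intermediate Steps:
f = -11
R(K) = -11*K²
O = -1554 (O = -111*14 = -1554)
n = -8272 (n = 8*((12 - 1*(-54)) - 11*(-10)²) = 8*((12 + 54) - 11*100) = 8*(66 - 1100) = 8*(-1034) = -8272)
O - n = -1554 - 1*(-8272) = -1554 + 8272 = 6718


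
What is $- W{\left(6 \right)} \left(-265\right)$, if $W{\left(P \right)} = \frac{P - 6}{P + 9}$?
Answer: $0$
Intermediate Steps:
$W{\left(P \right)} = \frac{-6 + P}{9 + P}$
$- W{\left(6 \right)} \left(-265\right) = - \frac{-6 + 6}{9 + 6} \left(-265\right) = - \frac{0}{15} \left(-265\right) = \left(-1\right) 0 \left(-265\right) = 0 \left(-265\right) = 0$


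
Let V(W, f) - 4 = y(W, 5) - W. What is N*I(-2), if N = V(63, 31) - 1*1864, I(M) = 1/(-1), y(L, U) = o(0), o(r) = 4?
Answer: 1919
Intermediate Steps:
y(L, U) = 4
V(W, f) = 8 - W (V(W, f) = 4 + (4 - W) = 8 - W)
I(M) = -1
N = -1919 (N = (8 - 1*63) - 1*1864 = (8 - 63) - 1864 = -55 - 1864 = -1919)
N*I(-2) = -1919*(-1) = 1919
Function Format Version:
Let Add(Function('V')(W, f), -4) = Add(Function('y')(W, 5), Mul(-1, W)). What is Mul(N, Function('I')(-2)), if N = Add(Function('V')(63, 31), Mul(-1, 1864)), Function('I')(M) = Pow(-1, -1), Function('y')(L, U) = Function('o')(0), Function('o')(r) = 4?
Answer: 1919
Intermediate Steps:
Function('y')(L, U) = 4
Function('V')(W, f) = Add(8, Mul(-1, W)) (Function('V')(W, f) = Add(4, Add(4, Mul(-1, W))) = Add(8, Mul(-1, W)))
Function('I')(M) = -1
N = -1919 (N = Add(Add(8, Mul(-1, 63)), Mul(-1, 1864)) = Add(Add(8, -63), -1864) = Add(-55, -1864) = -1919)
Mul(N, Function('I')(-2)) = Mul(-1919, -1) = 1919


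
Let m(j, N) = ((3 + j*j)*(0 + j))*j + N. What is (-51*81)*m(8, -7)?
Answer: -17684811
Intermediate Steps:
m(j, N) = N + j²*(3 + j²) (m(j, N) = ((3 + j²)*j)*j + N = (j*(3 + j²))*j + N = j²*(3 + j²) + N = N + j²*(3 + j²))
(-51*81)*m(8, -7) = (-51*81)*(-7 + 8⁴ + 3*8²) = -4131*(-7 + 4096 + 3*64) = -4131*(-7 + 4096 + 192) = -4131*4281 = -17684811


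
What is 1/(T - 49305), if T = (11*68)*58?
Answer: -1/5921 ≈ -0.00016889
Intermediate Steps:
T = 43384 (T = 748*58 = 43384)
1/(T - 49305) = 1/(43384 - 49305) = 1/(-5921) = -1/5921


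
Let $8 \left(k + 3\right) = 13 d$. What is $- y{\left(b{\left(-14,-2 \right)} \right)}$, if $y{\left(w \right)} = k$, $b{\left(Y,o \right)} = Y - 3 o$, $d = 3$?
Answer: $- \frac{15}{8} \approx -1.875$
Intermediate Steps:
$k = \frac{15}{8}$ ($k = -3 + \frac{13 \cdot 3}{8} = -3 + \frac{1}{8} \cdot 39 = -3 + \frac{39}{8} = \frac{15}{8} \approx 1.875$)
$y{\left(w \right)} = \frac{15}{8}$
$- y{\left(b{\left(-14,-2 \right)} \right)} = \left(-1\right) \frac{15}{8} = - \frac{15}{8}$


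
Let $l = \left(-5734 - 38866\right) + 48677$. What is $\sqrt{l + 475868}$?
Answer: $\sqrt{479945} \approx 692.78$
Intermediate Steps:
$l = 4077$ ($l = -44600 + 48677 = 4077$)
$\sqrt{l + 475868} = \sqrt{4077 + 475868} = \sqrt{479945}$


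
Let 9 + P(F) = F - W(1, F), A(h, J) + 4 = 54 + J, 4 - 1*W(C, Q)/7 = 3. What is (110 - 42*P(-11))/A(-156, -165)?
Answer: -1244/115 ≈ -10.817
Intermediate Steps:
W(C, Q) = 7 (W(C, Q) = 28 - 7*3 = 28 - 21 = 7)
A(h, J) = 50 + J (A(h, J) = -4 + (54 + J) = 50 + J)
P(F) = -16 + F (P(F) = -9 + (F - 1*7) = -9 + (F - 7) = -9 + (-7 + F) = -16 + F)
(110 - 42*P(-11))/A(-156, -165) = (110 - 42*(-16 - 11))/(50 - 165) = (110 - 42*(-27))/(-115) = (110 + 1134)*(-1/115) = 1244*(-1/115) = -1244/115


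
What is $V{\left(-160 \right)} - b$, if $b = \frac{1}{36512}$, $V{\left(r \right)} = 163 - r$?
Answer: $\frac{11793375}{36512} \approx 323.0$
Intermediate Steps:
$b = \frac{1}{36512} \approx 2.7388 \cdot 10^{-5}$
$V{\left(-160 \right)} - b = \left(163 - -160\right) - \frac{1}{36512} = \left(163 + 160\right) - \frac{1}{36512} = 323 - \frac{1}{36512} = \frac{11793375}{36512}$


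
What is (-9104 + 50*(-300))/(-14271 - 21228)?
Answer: 24104/35499 ≈ 0.67900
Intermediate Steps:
(-9104 + 50*(-300))/(-14271 - 21228) = (-9104 - 15000)/(-35499) = -24104*(-1/35499) = 24104/35499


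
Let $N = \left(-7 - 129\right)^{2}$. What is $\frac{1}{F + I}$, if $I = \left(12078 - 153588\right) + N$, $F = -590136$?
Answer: $- \frac{1}{713150} \approx -1.4022 \cdot 10^{-6}$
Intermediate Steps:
$N = 18496$ ($N = \left(-136\right)^{2} = 18496$)
$I = -123014$ ($I = \left(12078 - 153588\right) + 18496 = -141510 + 18496 = -123014$)
$\frac{1}{F + I} = \frac{1}{-590136 - 123014} = \frac{1}{-713150} = - \frac{1}{713150}$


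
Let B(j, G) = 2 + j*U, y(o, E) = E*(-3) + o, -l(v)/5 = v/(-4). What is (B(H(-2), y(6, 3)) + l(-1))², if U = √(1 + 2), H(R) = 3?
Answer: 441/16 + 9*√3/2 ≈ 35.357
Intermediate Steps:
l(v) = 5*v/4 (l(v) = -5*v/(-4) = -5*v*(-1)/4 = -(-5)*v/4 = 5*v/4)
U = √3 ≈ 1.7320
y(o, E) = o - 3*E (y(o, E) = -3*E + o = o - 3*E)
B(j, G) = 2 + j*√3
(B(H(-2), y(6, 3)) + l(-1))² = ((2 + 3*√3) + (5/4)*(-1))² = ((2 + 3*√3) - 5/4)² = (¾ + 3*√3)²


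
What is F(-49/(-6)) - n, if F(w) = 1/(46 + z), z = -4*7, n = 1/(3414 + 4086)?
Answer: 1247/22500 ≈ 0.055422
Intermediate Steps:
n = 1/7500 ≈ 0.00013333
z = -28
F(w) = 1/18 (F(w) = 1/(46 - 28) = 1/18)
F(-49/(-6)) - n = 1/18 - 1*1/7500 = 1/18 - 1/7500 = 1247/22500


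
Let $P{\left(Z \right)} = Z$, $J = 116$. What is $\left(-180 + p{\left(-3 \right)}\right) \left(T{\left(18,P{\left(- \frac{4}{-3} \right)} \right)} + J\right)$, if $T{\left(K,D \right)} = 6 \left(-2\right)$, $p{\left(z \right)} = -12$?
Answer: $-19968$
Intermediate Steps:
$T{\left(K,D \right)} = -12$
$\left(-180 + p{\left(-3 \right)}\right) \left(T{\left(18,P{\left(- \frac{4}{-3} \right)} \right)} + J\right) = \left(-180 - 12\right) \left(-12 + 116\right) = \left(-192\right) 104 = -19968$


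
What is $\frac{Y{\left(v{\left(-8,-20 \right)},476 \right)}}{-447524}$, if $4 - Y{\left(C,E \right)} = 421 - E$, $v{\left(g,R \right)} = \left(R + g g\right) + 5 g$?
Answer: $- \frac{59}{447524} \approx -0.00013184$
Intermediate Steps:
$v{\left(g,R \right)} = R + g^{2} + 5 g$ ($v{\left(g,R \right)} = \left(R + g^{2}\right) + 5 g = R + g^{2} + 5 g$)
$Y{\left(C,E \right)} = -417 + E$ ($Y{\left(C,E \right)} = 4 - \left(421 - E\right) = 4 + \left(-421 + E\right) = -417 + E$)
$\frac{Y{\left(v{\left(-8,-20 \right)},476 \right)}}{-447524} = \frac{-417 + 476}{-447524} = 59 \left(- \frac{1}{447524}\right) = - \frac{59}{447524}$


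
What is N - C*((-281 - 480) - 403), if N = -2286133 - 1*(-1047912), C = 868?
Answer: -227869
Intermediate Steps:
N = -1238221 (N = -2286133 + 1047912 = -1238221)
N - C*((-281 - 480) - 403) = -1238221 - 868*((-281 - 480) - 403) = -1238221 - 868*(-761 - 403) = -1238221 - 868*(-1164) = -1238221 - 1*(-1010352) = -1238221 + 1010352 = -227869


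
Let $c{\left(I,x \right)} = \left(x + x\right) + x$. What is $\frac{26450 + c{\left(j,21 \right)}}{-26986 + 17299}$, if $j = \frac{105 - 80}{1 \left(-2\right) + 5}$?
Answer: $- \frac{26513}{9687} \approx -2.737$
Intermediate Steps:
$j = \frac{25}{3}$ ($j = \frac{25}{-2 + 5} = \frac{25}{3} \approx 8.3333$)
$c{\left(I,x \right)} = 3 x$ ($c{\left(I,x \right)} = 2 x + x = 3 x$)
$\frac{26450 + c{\left(j,21 \right)}}{-26986 + 17299} = \frac{26450 + 3 \cdot 21}{-26986 + 17299} = \frac{26450 + 63}{-9687} = 26513 \left(- \frac{1}{9687}\right) = - \frac{26513}{9687}$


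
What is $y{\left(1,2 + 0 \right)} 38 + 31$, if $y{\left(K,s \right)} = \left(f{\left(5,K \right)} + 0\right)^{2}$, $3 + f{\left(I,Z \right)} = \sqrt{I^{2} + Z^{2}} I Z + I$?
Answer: $24883 + 760 \sqrt{26} \approx 28758.0$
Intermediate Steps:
$f{\left(I,Z \right)} = -3 + I + I Z \sqrt{I^{2} + Z^{2}}$ ($f{\left(I,Z \right)} = -3 + \left(\sqrt{I^{2} + Z^{2}} I Z + I\right) = -3 + \left(I \sqrt{I^{2} + Z^{2}} Z + I\right) = -3 + \left(I Z \sqrt{I^{2} + Z^{2}} + I\right) = -3 + \left(I + I Z \sqrt{I^{2} + Z^{2}}\right) = -3 + I + I Z \sqrt{I^{2} + Z^{2}}$)
$y{\left(K,s \right)} = \left(2 + 5 K \sqrt{25 + K^{2}}\right)^{2}$ ($y{\left(K,s \right)} = \left(\left(-3 + 5 + 5 K \sqrt{5^{2} + K^{2}}\right) + 0\right)^{2} = \left(\left(-3 + 5 + 5 K \sqrt{25 + K^{2}}\right) + 0\right)^{2} = \left(\left(2 + 5 K \sqrt{25 + K^{2}}\right) + 0\right)^{2} = \left(2 + 5 K \sqrt{25 + K^{2}}\right)^{2}$)
$y{\left(1,2 + 0 \right)} 38 + 31 = \left(2 + 5 \cdot 1 \sqrt{25 + 1^{2}}\right)^{2} \cdot 38 + 31 = \left(2 + 5 \cdot 1 \sqrt{25 + 1}\right)^{2} \cdot 38 + 31 = \left(2 + 5 \cdot 1 \sqrt{26}\right)^{2} \cdot 38 + 31 = \left(2 + 5 \sqrt{26}\right)^{2} \cdot 38 + 31 = 38 \left(2 + 5 \sqrt{26}\right)^{2} + 31 = 31 + 38 \left(2 + 5 \sqrt{26}\right)^{2}$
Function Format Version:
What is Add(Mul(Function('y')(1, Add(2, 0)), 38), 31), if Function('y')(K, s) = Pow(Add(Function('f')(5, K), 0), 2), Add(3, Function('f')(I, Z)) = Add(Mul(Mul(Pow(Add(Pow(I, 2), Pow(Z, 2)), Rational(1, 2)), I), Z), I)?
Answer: Add(24883, Mul(760, Pow(26, Rational(1, 2)))) ≈ 28758.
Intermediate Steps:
Function('f')(I, Z) = Add(-3, I, Mul(I, Z, Pow(Add(Pow(I, 2), Pow(Z, 2)), Rational(1, 2)))) (Function('f')(I, Z) = Add(-3, Add(Mul(Mul(Pow(Add(Pow(I, 2), Pow(Z, 2)), Rational(1, 2)), I), Z), I)) = Add(-3, Add(Mul(Mul(I, Pow(Add(Pow(I, 2), Pow(Z, 2)), Rational(1, 2))), Z), I)) = Add(-3, Add(Mul(I, Z, Pow(Add(Pow(I, 2), Pow(Z, 2)), Rational(1, 2))), I)) = Add(-3, Add(I, Mul(I, Z, Pow(Add(Pow(I, 2), Pow(Z, 2)), Rational(1, 2))))) = Add(-3, I, Mul(I, Z, Pow(Add(Pow(I, 2), Pow(Z, 2)), Rational(1, 2)))))
Function('y')(K, s) = Pow(Add(2, Mul(5, K, Pow(Add(25, Pow(K, 2)), Rational(1, 2)))), 2) (Function('y')(K, s) = Pow(Add(Add(-3, 5, Mul(5, K, Pow(Add(Pow(5, 2), Pow(K, 2)), Rational(1, 2)))), 0), 2) = Pow(Add(Add(-3, 5, Mul(5, K, Pow(Add(25, Pow(K, 2)), Rational(1, 2)))), 0), 2) = Pow(Add(Add(2, Mul(5, K, Pow(Add(25, Pow(K, 2)), Rational(1, 2)))), 0), 2) = Pow(Add(2, Mul(5, K, Pow(Add(25, Pow(K, 2)), Rational(1, 2)))), 2))
Add(Mul(Function('y')(1, Add(2, 0)), 38), 31) = Add(Mul(Pow(Add(2, Mul(5, 1, Pow(Add(25, Pow(1, 2)), Rational(1, 2)))), 2), 38), 31) = Add(Mul(Pow(Add(2, Mul(5, 1, Pow(Add(25, 1), Rational(1, 2)))), 2), 38), 31) = Add(Mul(Pow(Add(2, Mul(5, 1, Pow(26, Rational(1, 2)))), 2), 38), 31) = Add(Mul(Pow(Add(2, Mul(5, Pow(26, Rational(1, 2)))), 2), 38), 31) = Add(Mul(38, Pow(Add(2, Mul(5, Pow(26, Rational(1, 2)))), 2)), 31) = Add(31, Mul(38, Pow(Add(2, Mul(5, Pow(26, Rational(1, 2)))), 2)))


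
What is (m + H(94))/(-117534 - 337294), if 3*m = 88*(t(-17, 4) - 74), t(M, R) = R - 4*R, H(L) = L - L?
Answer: 172/31011 ≈ 0.0055464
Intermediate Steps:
H(L) = 0
t(M, R) = -3*R
m = -7568/3 (m = (88*(-3*4 - 74))/3 = (88*(-12 - 74))/3 = (88*(-86))/3 = (1/3)*(-7568) = -7568/3 ≈ -2522.7)
(m + H(94))/(-117534 - 337294) = (-7568/3 + 0)/(-117534 - 337294) = -7568/3/(-454828) = -7568/3*(-1/454828) = 172/31011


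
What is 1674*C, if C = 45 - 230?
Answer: -309690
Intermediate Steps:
C = -185
1674*C = 1674*(-185) = -309690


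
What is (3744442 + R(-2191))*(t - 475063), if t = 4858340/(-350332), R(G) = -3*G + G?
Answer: -155983533146498736/87583 ≈ -1.7810e+12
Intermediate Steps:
R(G) = -2*G
t = -1214585/87583 (t = 4858340*(-1/350332) = -1214585/87583 ≈ -13.868)
(3744442 + R(-2191))*(t - 475063) = (3744442 - 2*(-2191))*(-1214585/87583 - 475063) = (3744442 + 4382)*(-41608657314/87583) = 3748824*(-41608657314/87583) = -155983533146498736/87583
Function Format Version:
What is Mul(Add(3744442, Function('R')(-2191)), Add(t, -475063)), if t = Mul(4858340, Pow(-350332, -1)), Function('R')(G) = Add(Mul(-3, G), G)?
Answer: Rational(-155983533146498736, 87583) ≈ -1.7810e+12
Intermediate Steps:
Function('R')(G) = Mul(-2, G)
t = Rational(-1214585, 87583) (t = Mul(4858340, Rational(-1, 350332)) = Rational(-1214585, 87583) ≈ -13.868)
Mul(Add(3744442, Function('R')(-2191)), Add(t, -475063)) = Mul(Add(3744442, Mul(-2, -2191)), Add(Rational(-1214585, 87583), -475063)) = Mul(Add(3744442, 4382), Rational(-41608657314, 87583)) = Mul(3748824, Rational(-41608657314, 87583)) = Rational(-155983533146498736, 87583)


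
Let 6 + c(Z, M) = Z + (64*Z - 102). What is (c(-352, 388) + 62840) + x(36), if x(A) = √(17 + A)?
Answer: 39852 + √53 ≈ 39859.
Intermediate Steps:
c(Z, M) = -108 + 65*Z (c(Z, M) = -6 + (Z + (64*Z - 102)) = -6 + (Z + (-102 + 64*Z)) = -6 + (-102 + 65*Z) = -108 + 65*Z)
(c(-352, 388) + 62840) + x(36) = ((-108 + 65*(-352)) + 62840) + √(17 + 36) = ((-108 - 22880) + 62840) + √53 = (-22988 + 62840) + √53 = 39852 + √53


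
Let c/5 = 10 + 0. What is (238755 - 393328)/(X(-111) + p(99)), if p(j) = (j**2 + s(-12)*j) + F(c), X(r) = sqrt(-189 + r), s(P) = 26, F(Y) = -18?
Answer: -636686187/50898583 + 1545730*I*sqrt(3)/152695749 ≈ -12.509 + 0.017533*I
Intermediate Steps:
c = 50 (c = 5*(10 + 0) = 5*10 = 50)
p(j) = -18 + j**2 + 26*j (p(j) = (j**2 + 26*j) - 18 = -18 + j**2 + 26*j)
(238755 - 393328)/(X(-111) + p(99)) = (238755 - 393328)/(sqrt(-189 - 111) + (-18 + 99**2 + 26*99)) = -154573/(sqrt(-300) + (-18 + 9801 + 2574)) = -154573/(10*I*sqrt(3) + 12357) = -154573/(12357 + 10*I*sqrt(3))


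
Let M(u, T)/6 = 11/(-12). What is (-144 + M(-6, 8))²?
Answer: 89401/4 ≈ 22350.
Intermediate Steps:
M(u, T) = -11/2 (M(u, T) = 6*(11/(-12)) = 6*(11*(-1/12)) = 6*(-11/12) = -11/2)
(-144 + M(-6, 8))² = (-144 - 11/2)² = (-299/2)² = 89401/4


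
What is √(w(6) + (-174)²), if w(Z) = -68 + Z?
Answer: √30214 ≈ 173.82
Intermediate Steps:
√(w(6) + (-174)²) = √((-68 + 6) + (-174)²) = √(-62 + 30276) = √30214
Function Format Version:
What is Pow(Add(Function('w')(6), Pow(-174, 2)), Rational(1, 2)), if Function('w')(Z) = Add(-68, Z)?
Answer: Pow(30214, Rational(1, 2)) ≈ 173.82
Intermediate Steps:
Pow(Add(Function('w')(6), Pow(-174, 2)), Rational(1, 2)) = Pow(Add(Add(-68, 6), Pow(-174, 2)), Rational(1, 2)) = Pow(Add(-62, 30276), Rational(1, 2)) = Pow(30214, Rational(1, 2))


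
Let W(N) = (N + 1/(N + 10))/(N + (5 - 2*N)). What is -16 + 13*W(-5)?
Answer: -556/25 ≈ -22.240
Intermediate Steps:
W(N) = (N + 1/(10 + N))/(5 - N)
-16 + 13*W(-5) = -16 + 13*((-1 - 1*(-5)² - 10*(-5))/(-50 + (-5)² + 5*(-5))) = -16 + 13*((-1 - 1*25 + 50)/(-50 + 25 - 25)) = -16 + 13*((-1 - 25 + 50)/(-50)) = -16 + 13*(-1/50*24) = -16 + 13*(-12/25) = -16 - 156/25 = -556/25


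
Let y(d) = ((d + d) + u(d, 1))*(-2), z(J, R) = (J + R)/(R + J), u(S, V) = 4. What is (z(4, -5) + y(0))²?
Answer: 49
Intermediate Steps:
z(J, R) = 1 (z(J, R) = (J + R)/(J + R) = 1)
y(d) = -8 - 4*d (y(d) = ((d + d) + 4)*(-2) = (2*d + 4)*(-2) = (4 + 2*d)*(-2) = -8 - 4*d)
(z(4, -5) + y(0))² = (1 + (-8 - 4*0))² = (1 + (-8 + 0))² = (1 - 8)² = (-7)² = 49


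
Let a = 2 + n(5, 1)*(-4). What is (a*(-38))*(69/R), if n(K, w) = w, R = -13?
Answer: -5244/13 ≈ -403.38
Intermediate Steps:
a = -2 (a = 2 + 1*(-4) = 2 - 4 = -2)
(a*(-38))*(69/R) = (-2*(-38))*(69/(-13)) = 76*(69*(-1/13)) = 76*(-69/13) = -5244/13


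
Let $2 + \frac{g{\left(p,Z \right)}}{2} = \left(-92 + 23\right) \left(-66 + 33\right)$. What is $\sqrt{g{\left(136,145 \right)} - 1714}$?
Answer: $2 \sqrt{709} \approx 53.254$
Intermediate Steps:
$g{\left(p,Z \right)} = 4550$ ($g{\left(p,Z \right)} = -4 + 2 \left(-92 + 23\right) \left(-66 + 33\right) = -4 + 2 \left(\left(-69\right) \left(-33\right)\right) = -4 + 2 \cdot 2277 = -4 + 4554 = 4550$)
$\sqrt{g{\left(136,145 \right)} - 1714} = \sqrt{4550 - 1714} = \sqrt{2836} = 2 \sqrt{709}$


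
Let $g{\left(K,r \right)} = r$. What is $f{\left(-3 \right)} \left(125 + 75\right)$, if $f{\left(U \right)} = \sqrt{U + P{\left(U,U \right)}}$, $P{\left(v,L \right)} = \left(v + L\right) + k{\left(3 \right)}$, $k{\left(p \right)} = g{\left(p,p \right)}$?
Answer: $200 i \sqrt{6} \approx 489.9 i$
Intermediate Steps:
$k{\left(p \right)} = p$
$P{\left(v,L \right)} = 3 + L + v$ ($P{\left(v,L \right)} = \left(v + L\right) + 3 = \left(L + v\right) + 3 = 3 + L + v$)
$f{\left(U \right)} = \sqrt{3 + 3 U}$ ($f{\left(U \right)} = \sqrt{U + \left(3 + U + U\right)} = \sqrt{U + \left(3 + 2 U\right)} = \sqrt{3 + 3 U}$)
$f{\left(-3 \right)} \left(125 + 75\right) = \sqrt{3 + 3 \left(-3\right)} \left(125 + 75\right) = \sqrt{3 - 9} \cdot 200 = \sqrt{-6} \cdot 200 = i \sqrt{6} \cdot 200 = 200 i \sqrt{6}$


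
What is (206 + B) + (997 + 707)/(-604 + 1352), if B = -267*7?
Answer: -310555/187 ≈ -1660.7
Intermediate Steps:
B = -1869
(206 + B) + (997 + 707)/(-604 + 1352) = (206 - 1869) + (997 + 707)/(-604 + 1352) = -1663 + 1704/748 = -1663 + 1704*(1/748) = -1663 + 426/187 = -310555/187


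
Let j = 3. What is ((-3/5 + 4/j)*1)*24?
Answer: 88/5 ≈ 17.600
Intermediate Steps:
((-3/5 + 4/j)*1)*24 = ((-3/5 + 4/3)*1)*24 = ((-3*⅕ + 4*(⅓))*1)*24 = ((-⅗ + 4/3)*1)*24 = ((11/15)*1)*24 = (11/15)*24 = 88/5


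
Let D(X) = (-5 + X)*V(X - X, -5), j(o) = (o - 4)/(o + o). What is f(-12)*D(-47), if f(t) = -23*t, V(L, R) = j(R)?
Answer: -64584/5 ≈ -12917.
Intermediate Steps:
j(o) = (-4 + o)/(2*o) (j(o) = (-4 + o)/((2*o)) = (-4 + o)*(1/(2*o)) = (-4 + o)/(2*o))
V(L, R) = (-4 + R)/(2*R)
D(X) = -9/2 + 9*X/10 (D(X) = (-5 + X)*((1/2)*(-4 - 5)/(-5)) = (-5 + X)*((1/2)*(-1/5)*(-9)) = (-5 + X)*(9/10) = -9/2 + 9*X/10)
f(-12)*D(-47) = (-23*(-12))*(-9/2 + (9/10)*(-47)) = 276*(-9/2 - 423/10) = 276*(-234/5) = -64584/5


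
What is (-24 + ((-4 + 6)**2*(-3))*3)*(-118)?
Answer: 7080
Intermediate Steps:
(-24 + ((-4 + 6)**2*(-3))*3)*(-118) = (-24 + (2**2*(-3))*3)*(-118) = (-24 + (4*(-3))*3)*(-118) = (-24 - 12*3)*(-118) = (-24 - 36)*(-118) = -60*(-118) = 7080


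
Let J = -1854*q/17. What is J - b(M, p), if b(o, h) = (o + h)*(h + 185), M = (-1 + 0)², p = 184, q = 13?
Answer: -1184607/17 ≈ -69683.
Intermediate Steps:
M = 1 (M = (-1)² = 1)
b(o, h) = (185 + h)*(h + o) (b(o, h) = (h + o)*(185 + h) = (185 + h)*(h + o))
J = -24102/17 ≈ -1417.8
J - b(M, p) = -24102/17 - (184² + 185*184 + 185*1 + 184*1) = -24102/17 - (33856 + 34040 + 185 + 184) = -24102/17 - 1*68265 = -24102/17 - 68265 = -1184607/17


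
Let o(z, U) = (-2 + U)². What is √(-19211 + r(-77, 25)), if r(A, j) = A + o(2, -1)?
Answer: I*√19279 ≈ 138.85*I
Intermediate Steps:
r(A, j) = 9 + A (r(A, j) = A + (-2 - 1)² = A + (-3)² = A + 9 = 9 + A)
√(-19211 + r(-77, 25)) = √(-19211 + (9 - 77)) = √(-19211 - 68) = √(-19279) = I*√19279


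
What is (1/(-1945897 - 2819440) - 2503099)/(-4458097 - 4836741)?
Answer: 5964055139682/22146517715203 ≈ 0.26930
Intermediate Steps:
(1/(-1945897 - 2819440) - 2503099)/(-4458097 - 4836741) = (1/(-4765337) - 2503099)/(-9294838) = (-1/4765337 - 2503099)*(-1/9294838) = -11928110279364/4765337*(-1/9294838) = 5964055139682/22146517715203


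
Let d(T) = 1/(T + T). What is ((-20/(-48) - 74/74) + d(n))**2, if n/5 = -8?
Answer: 20449/57600 ≈ 0.35502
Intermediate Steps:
n = -40 (n = 5*(-8) = -40)
d(T) = 1/(2*T)
((-20/(-48) - 74/74) + d(n))**2 = ((-20/(-48) - 74/74) + (1/2)/(-40))**2 = ((-20*(-1/48) - 74*1/74) + (1/2)*(-1/40))**2 = ((5/12 - 1) - 1/80)**2 = (-7/12 - 1/80)**2 = (-143/240)**2 = 20449/57600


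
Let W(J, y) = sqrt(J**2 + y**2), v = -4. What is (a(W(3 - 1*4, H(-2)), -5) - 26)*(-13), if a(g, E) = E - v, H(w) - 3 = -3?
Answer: 351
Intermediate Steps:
H(w) = 0 (H(w) = 3 - 3 = 0)
a(g, E) = 4 + E (a(g, E) = E - 1*(-4) = E + 4 = 4 + E)
(a(W(3 - 1*4, H(-2)), -5) - 26)*(-13) = ((4 - 5) - 26)*(-13) = (-1 - 26)*(-13) = -27*(-13) = 351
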